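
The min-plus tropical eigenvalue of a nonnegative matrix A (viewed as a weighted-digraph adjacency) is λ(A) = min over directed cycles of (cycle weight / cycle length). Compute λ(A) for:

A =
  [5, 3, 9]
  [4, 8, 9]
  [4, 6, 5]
λ(A) = 7/2

Enumerate directed cycles and compute their means (weight / length). Sample:
  cycle 0 → 0: weight = 5, length = 1, mean = 5/1 ≈ 5.000
  cycle 1 → 1: weight = 8, length = 1, mean = 8/1 ≈ 8.000
  cycle 2 → 2: weight = 5, length = 1, mean = 5/1 ≈ 5.000
  cycle 0 → 1 → 0: weight = 7, length = 2, mean = 7/2 ≈ 3.500
  cycle 0 → 2 → 0: weight = 13, length = 2, mean = 13/2 ≈ 6.500
  cycle 1 → 0 → 1: weight = 7, length = 2, mean = 7/2 ≈ 3.500
Minimum mean = 3.500, attained e.g. along the cycle 0 → 1 → 0 with weight 7 and length 2. So λ(A) = 7/2 = 7/2.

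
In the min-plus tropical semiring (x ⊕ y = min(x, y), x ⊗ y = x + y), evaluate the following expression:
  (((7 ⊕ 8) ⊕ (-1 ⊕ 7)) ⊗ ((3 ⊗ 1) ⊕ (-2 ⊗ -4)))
(((7 ⊕ 8) ⊕ (-1 ⊕ 7)) ⊗ ((3 ⊗ 1) ⊕ (-2 ⊗ -4))) = -7

Expand innermost to outermost. Recall ⊕ takes the minimum of its arguments and ⊗ takes their sum. Working out the expression (((7 ⊕ 8) ⊕ (-1 ⊕ 7)) ⊗ ((3 ⊗ 1) ⊕ (-2 ⊗ -4))) gives -7.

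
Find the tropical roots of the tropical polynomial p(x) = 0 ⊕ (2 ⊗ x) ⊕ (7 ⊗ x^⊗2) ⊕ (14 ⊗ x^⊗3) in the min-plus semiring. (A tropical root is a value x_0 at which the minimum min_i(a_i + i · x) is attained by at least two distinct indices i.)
Roots: {-7, -5, -2}

Each tropical root is a break point of the lower envelope of the lines y = a_i + i · x (there are 4 lines, with slopes 0, 1, ..., 3). Only the lines that attain the minimum somewhere contribute to roots; other lines are dominated. Here the surviving (envelope) indices are i = 3, i = 2, i = 1, i = 0.
Intersections between consecutive envelope lines give the roots: for adjacent envelope indices i < j the intersection is x = (a_i − a_j) / (j − i). Reading off the sorted break points: {-7, -5, -2}.
Verification: at each break x_0, at least two indices attain the minimum of min_i(a_i + i · x_0).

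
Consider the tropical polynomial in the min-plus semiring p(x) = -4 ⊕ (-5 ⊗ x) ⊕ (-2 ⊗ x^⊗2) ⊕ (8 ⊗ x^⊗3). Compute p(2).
p(2) = -4

A tropical monomial a ⊗ x^⊗i evaluates to a + i · x. Evaluating each term at x = 2:
  Term 0 contributes -4 + 0 · 2 = -4
  Term 1 contributes -5 + 1 · 2 = -3
  Term 2 contributes -2 + 2 · 2 = 2
  Term 3 contributes 8 + 3 · 2 = 14
p(2) = ⊕ of these = min[-4, -3, 2, 14] = -4.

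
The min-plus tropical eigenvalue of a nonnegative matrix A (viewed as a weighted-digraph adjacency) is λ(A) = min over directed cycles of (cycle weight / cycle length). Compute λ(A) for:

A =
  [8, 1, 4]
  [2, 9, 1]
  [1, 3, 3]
λ(A) = 1

Enumerate directed cycles and compute their means (weight / length). Sample:
  cycle 0 → 0: weight = 8, length = 1, mean = 8/1 ≈ 8.000
  cycle 1 → 1: weight = 9, length = 1, mean = 9/1 ≈ 9.000
  cycle 2 → 2: weight = 3, length = 1, mean = 3/1 ≈ 3.000
  cycle 0 → 1 → 0: weight = 3, length = 2, mean = 3/2 ≈ 1.500
  cycle 0 → 2 → 0: weight = 5, length = 2, mean = 5/2 ≈ 2.500
  cycle 1 → 0 → 1: weight = 3, length = 2, mean = 3/2 ≈ 1.500
Minimum mean = 1.000, attained e.g. along the cycle 0 → 1 → 2 → 0 with weight 3 and length 3. So λ(A) = 3/3 = 1.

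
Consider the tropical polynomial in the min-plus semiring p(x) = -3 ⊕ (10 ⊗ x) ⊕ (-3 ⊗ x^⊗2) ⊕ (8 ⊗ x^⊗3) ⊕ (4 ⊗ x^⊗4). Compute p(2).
p(2) = -3

A tropical monomial a ⊗ x^⊗i evaluates to a + i · x. Evaluating each term at x = 2:
  Term 0 contributes -3 + 0 · 2 = -3
  Term 1 contributes 10 + 1 · 2 = 12
  Term 2 contributes -3 + 2 · 2 = 1
  Term 3 contributes 8 + 3 · 2 = 14
  Term 4 contributes 4 + 4 · 2 = 12
p(2) = ⊕ of these = min[-3, 12, 1, 14, 12] = -3.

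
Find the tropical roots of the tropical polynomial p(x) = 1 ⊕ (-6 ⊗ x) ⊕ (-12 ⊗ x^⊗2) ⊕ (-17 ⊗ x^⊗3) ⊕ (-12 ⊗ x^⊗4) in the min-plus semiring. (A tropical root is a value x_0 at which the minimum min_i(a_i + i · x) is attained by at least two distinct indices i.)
Roots: {-5, 5, 6, 7}

Each tropical root is a break point of the lower envelope of the lines y = a_i + i · x (there are 5 lines, with slopes 0, 1, ..., 4). Only the lines that attain the minimum somewhere contribute to roots; other lines are dominated. Here the surviving (envelope) indices are i = 4, i = 3, i = 2, i = 1, i = 0.
Intersections between consecutive envelope lines give the roots: for adjacent envelope indices i < j the intersection is x = (a_i − a_j) / (j − i). Reading off the sorted break points: {-5, 5, 6, 7}.
Verification: at each break x_0, at least two indices attain the minimum of min_i(a_i + i · x_0).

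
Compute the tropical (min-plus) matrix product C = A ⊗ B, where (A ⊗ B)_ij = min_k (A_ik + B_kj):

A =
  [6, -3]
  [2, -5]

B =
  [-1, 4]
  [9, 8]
A ⊗ B =
  [5, 5]
  [1, 3]

Apply the min-plus product entry-by-entry:
  C[0][0] = min over k of (A[0][0] + B[0][0] = 6 + -1 = 5, A[0][1] + B[1][0] = -3 + 9 = 6) = 5 (attained at k = 0)
  C[0][1] = min over k of (A[0][0] + B[0][1] = 6 + 4 = 10, A[0][1] + B[1][1] = -3 + 8 = 5) = 5 (attained at k = 1)
  C[1][0] = min over k of (A[1][0] + B[0][0] = 2 + -1 = 1, A[1][1] + B[1][0] = -5 + 9 = 4) = 1 (attained at k = 0)
  C[1][1] = min over k of (A[1][0] + B[0][1] = 2 + 4 = 6, A[1][1] + B[1][1] = -5 + 8 = 3) = 3 (attained at k = 1)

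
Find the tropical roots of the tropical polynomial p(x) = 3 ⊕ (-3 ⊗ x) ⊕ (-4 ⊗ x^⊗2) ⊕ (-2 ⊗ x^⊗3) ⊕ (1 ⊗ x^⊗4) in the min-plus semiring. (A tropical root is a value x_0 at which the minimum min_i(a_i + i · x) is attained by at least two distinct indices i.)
Roots: {-3, -2, 1, 6}

Each tropical root is a break point of the lower envelope of the lines y = a_i + i · x (there are 5 lines, with slopes 0, 1, ..., 4). Only the lines that attain the minimum somewhere contribute to roots; other lines are dominated. Here the surviving (envelope) indices are i = 4, i = 3, i = 2, i = 1, i = 0.
Intersections between consecutive envelope lines give the roots: for adjacent envelope indices i < j the intersection is x = (a_i − a_j) / (j − i). Reading off the sorted break points: {-3, -2, 1, 6}.
Verification: at each break x_0, at least two indices attain the minimum of min_i(a_i + i · x_0).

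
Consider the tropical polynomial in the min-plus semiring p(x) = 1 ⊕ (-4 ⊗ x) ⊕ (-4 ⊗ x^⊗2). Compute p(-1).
p(-1) = -6

A tropical monomial a ⊗ x^⊗i evaluates to a + i · x. Evaluating each term at x = -1:
  Term 0 contributes 1 + 0 · -1 = 1
  Term 1 contributes -4 + 1 · -1 = -5
  Term 2 contributes -4 + 2 · -1 = -6
p(-1) = ⊕ of these = min[1, -5, -6] = -6.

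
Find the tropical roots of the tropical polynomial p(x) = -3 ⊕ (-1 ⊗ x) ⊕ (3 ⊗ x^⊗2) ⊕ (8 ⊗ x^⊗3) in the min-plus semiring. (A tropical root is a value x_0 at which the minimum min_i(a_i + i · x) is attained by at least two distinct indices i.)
Roots: {-5, -4, -2}

Each tropical root is a break point of the lower envelope of the lines y = a_i + i · x (there are 4 lines, with slopes 0, 1, ..., 3). Only the lines that attain the minimum somewhere contribute to roots; other lines are dominated. Here the surviving (envelope) indices are i = 3, i = 2, i = 1, i = 0.
Intersections between consecutive envelope lines give the roots: for adjacent envelope indices i < j the intersection is x = (a_i − a_j) / (j − i). Reading off the sorted break points: {-5, -4, -2}.
Verification: at each break x_0, at least two indices attain the minimum of min_i(a_i + i · x_0).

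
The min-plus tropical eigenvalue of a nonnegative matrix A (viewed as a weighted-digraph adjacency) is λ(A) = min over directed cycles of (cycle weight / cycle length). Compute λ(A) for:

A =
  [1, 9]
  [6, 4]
λ(A) = 1

Enumerate directed cycles and compute their means (weight / length). Sample:
  cycle 0 → 0: weight = 1, length = 1, mean = 1/1 ≈ 1.000
  cycle 1 → 1: weight = 4, length = 1, mean = 4/1 ≈ 4.000
  cycle 0 → 1 → 0: weight = 15, length = 2, mean = 15/2 ≈ 7.500
  cycle 1 → 0 → 1: weight = 15, length = 2, mean = 15/2 ≈ 7.500
Minimum mean = 1.000, attained e.g. along the cycle 0 → 0 with weight 1 and length 1. So λ(A) = 1/1 = 1.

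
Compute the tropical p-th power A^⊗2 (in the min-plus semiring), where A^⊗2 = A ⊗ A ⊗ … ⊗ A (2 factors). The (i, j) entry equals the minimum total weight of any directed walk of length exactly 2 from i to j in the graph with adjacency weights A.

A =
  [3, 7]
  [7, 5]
A^⊗2 =
  [6, 10]
  [10, 10]

Each entry (A^⊗2)_ij equals the minimum over all length-2 walks i = v_0 → v_1 → … → v_2 = j of Σ_t A[v_t][v_{t+1}]. For example, for (i, j) = (0, 1) we minimise over 2 possible intermediate vertex sequences; the minimum is 10, attained along the walk 0 → 0 → 1.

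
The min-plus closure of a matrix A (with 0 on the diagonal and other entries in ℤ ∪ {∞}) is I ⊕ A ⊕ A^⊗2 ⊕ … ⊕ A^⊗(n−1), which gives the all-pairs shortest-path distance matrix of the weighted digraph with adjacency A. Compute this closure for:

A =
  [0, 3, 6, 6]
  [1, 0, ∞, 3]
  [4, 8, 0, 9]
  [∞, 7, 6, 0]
Closure =
  [0, 3, 6, 6]
  [1, 0, 7, 3]
  [4, 7, 0, 9]
  [8, 7, 6, 0]

This is the Floyd-Warshall all-pairs shortest-path computation. For each intermediate vertex k = 0, 1, …, 3, update dist[i][j] ← min(dist[i][j], dist[i][k] + dist[k][j]). The final matrix gives, for each (i, j), the minimum total weight of any directed path from i to j (possibly empty when i = j).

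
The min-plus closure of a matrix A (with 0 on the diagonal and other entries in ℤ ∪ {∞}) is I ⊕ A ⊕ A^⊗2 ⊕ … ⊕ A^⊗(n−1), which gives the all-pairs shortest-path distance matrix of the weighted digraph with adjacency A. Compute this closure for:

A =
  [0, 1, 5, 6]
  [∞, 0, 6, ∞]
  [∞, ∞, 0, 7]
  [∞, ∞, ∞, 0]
Closure =
  [0, 1, 5, 6]
  [∞, 0, 6, 13]
  [∞, ∞, 0, 7]
  [∞, ∞, ∞, 0]

This is the Floyd-Warshall all-pairs shortest-path computation. For each intermediate vertex k = 0, 1, …, 3, update dist[i][j] ← min(dist[i][j], dist[i][k] + dist[k][j]). The final matrix gives, for each (i, j), the minimum total weight of any directed path from i to j (possibly empty when i = j).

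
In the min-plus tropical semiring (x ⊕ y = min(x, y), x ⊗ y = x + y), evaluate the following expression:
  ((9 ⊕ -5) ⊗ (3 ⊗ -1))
((9 ⊕ -5) ⊗ (3 ⊗ -1)) = -3

Expand innermost to outermost. Recall ⊕ takes the minimum of its arguments and ⊗ takes their sum. Working out the expression ((9 ⊕ -5) ⊗ (3 ⊗ -1)) gives -3.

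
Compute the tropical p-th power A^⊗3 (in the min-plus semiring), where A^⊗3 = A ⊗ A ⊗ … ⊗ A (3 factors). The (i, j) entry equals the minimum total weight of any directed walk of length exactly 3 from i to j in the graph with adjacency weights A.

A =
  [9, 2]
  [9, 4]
A^⊗3 =
  [15, 10]
  [17, 12]

Each entry (A^⊗3)_ij equals the minimum over all length-3 walks i = v_0 → v_1 → … → v_3 = j of Σ_t A[v_t][v_{t+1}]. For example, for (i, j) = (0, 1) we minimise over 4 possible intermediate vertex sequences; the minimum is 10, attained along the walk 0 → 1 → 1 → 1.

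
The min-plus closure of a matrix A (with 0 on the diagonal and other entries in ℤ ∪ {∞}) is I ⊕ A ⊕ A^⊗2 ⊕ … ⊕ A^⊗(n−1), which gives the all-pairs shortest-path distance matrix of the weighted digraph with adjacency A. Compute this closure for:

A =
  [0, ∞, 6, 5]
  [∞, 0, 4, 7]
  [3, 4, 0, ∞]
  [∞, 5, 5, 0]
Closure =
  [0, 10, 6, 5]
  [7, 0, 4, 7]
  [3, 4, 0, 8]
  [8, 5, 5, 0]

This is the Floyd-Warshall all-pairs shortest-path computation. For each intermediate vertex k = 0, 1, …, 3, update dist[i][j] ← min(dist[i][j], dist[i][k] + dist[k][j]). The final matrix gives, for each (i, j), the minimum total weight of any directed path from i to j (possibly empty when i = j).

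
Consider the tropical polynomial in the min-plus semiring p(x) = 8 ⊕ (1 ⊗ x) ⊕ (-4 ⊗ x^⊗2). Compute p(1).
p(1) = -2

A tropical monomial a ⊗ x^⊗i evaluates to a + i · x. Evaluating each term at x = 1:
  Term 0 contributes 8 + 0 · 1 = 8
  Term 1 contributes 1 + 1 · 1 = 2
  Term 2 contributes -4 + 2 · 1 = -2
p(1) = ⊕ of these = min[8, 2, -2] = -2.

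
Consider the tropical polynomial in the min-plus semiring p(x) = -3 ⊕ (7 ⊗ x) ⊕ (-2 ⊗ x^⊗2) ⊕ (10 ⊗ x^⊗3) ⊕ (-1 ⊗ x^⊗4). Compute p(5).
p(5) = -3

A tropical monomial a ⊗ x^⊗i evaluates to a + i · x. Evaluating each term at x = 5:
  Term 0 contributes -3 + 0 · 5 = -3
  Term 1 contributes 7 + 1 · 5 = 12
  Term 2 contributes -2 + 2 · 5 = 8
  Term 3 contributes 10 + 3 · 5 = 25
  Term 4 contributes -1 + 4 · 5 = 19
p(5) = ⊕ of these = min[-3, 12, 8, 25, 19] = -3.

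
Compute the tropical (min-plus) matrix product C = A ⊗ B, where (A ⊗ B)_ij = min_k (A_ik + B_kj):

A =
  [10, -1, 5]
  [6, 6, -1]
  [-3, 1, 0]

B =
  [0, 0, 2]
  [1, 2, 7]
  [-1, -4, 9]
A ⊗ B =
  [0, 1, 6]
  [-2, -5, 8]
  [-3, -4, -1]

Apply the min-plus product entry-by-entry:
  C[0][0] = min over k of (A[0][0] + B[0][0] = 10 + 0 = 10, A[0][1] + B[1][0] = -1 + 1 = 0, A[0][2] + B[2][0] = 5 + -1 = 4) = 0 (attained at k = 1)
  C[0][1] = min over k of (A[0][0] + B[0][1] = 10 + 0 = 10, A[0][1] + B[1][1] = -1 + 2 = 1, A[0][2] + B[2][1] = 5 + -4 = 1) = 1 (attained at k = 1)
  C[0][2] = min over k of (A[0][0] + B[0][2] = 10 + 2 = 12, A[0][1] + B[1][2] = -1 + 7 = 6, A[0][2] + B[2][2] = 5 + 9 = 14) = 6 (attained at k = 1)
  C[1][0] = min over k of (A[1][0] + B[0][0] = 6 + 0 = 6, A[1][1] + B[1][0] = 6 + 1 = 7, A[1][2] + B[2][0] = -1 + -1 = -2) = -2 (attained at k = 2)
  C[1][1] = min over k of (A[1][0] + B[0][1] = 6 + 0 = 6, A[1][1] + B[1][1] = 6 + 2 = 8, A[1][2] + B[2][1] = -1 + -4 = -5) = -5 (attained at k = 2)
  C[1][2] = min over k of (A[1][0] + B[0][2] = 6 + 2 = 8, A[1][1] + B[1][2] = 6 + 7 = 13, A[1][2] + B[2][2] = -1 + 9 = 8) = 8 (attained at k = 0)
  C[2][0] = min over k of (A[2][0] + B[0][0] = -3 + 0 = -3, A[2][1] + B[1][0] = 1 + 1 = 2, A[2][2] + B[2][0] = 0 + -1 = -1) = -3 (attained at k = 0)
  C[2][1] = min over k of (A[2][0] + B[0][1] = -3 + 0 = -3, A[2][1] + B[1][1] = 1 + 2 = 3, A[2][2] + B[2][1] = 0 + -4 = -4) = -4 (attained at k = 2)
  C[2][2] = min over k of (A[2][0] + B[0][2] = -3 + 2 = -1, A[2][1] + B[1][2] = 1 + 7 = 8, A[2][2] + B[2][2] = 0 + 9 = 9) = -1 (attained at k = 0)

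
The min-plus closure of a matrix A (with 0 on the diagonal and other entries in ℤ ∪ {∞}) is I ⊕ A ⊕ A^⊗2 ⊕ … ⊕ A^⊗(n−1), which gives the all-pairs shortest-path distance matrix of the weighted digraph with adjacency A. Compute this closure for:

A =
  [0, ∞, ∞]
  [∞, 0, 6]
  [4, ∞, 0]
Closure =
  [0, ∞, ∞]
  [10, 0, 6]
  [4, ∞, 0]

This is the Floyd-Warshall all-pairs shortest-path computation. For each intermediate vertex k = 0, 1, …, 2, update dist[i][j] ← min(dist[i][j], dist[i][k] + dist[k][j]). The final matrix gives, for each (i, j), the minimum total weight of any directed path from i to j (possibly empty when i = j).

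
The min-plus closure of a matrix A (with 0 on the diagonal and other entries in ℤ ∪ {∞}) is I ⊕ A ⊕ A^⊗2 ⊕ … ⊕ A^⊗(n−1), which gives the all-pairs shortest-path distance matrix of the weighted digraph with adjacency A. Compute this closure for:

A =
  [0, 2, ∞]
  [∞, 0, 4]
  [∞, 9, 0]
Closure =
  [0, 2, 6]
  [∞, 0, 4]
  [∞, 9, 0]

This is the Floyd-Warshall all-pairs shortest-path computation. For each intermediate vertex k = 0, 1, …, 2, update dist[i][j] ← min(dist[i][j], dist[i][k] + dist[k][j]). The final matrix gives, for each (i, j), the minimum total weight of any directed path from i to j (possibly empty when i = j).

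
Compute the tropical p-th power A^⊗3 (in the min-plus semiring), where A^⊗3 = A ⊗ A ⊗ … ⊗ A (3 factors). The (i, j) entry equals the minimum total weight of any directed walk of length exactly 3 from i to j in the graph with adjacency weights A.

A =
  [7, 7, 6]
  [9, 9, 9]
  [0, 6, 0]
A^⊗3 =
  [6, 12, 6]
  [9, 15, 9]
  [0, 6, 0]

Each entry (A^⊗3)_ij equals the minimum over all length-3 walks i = v_0 → v_1 → … → v_3 = j of Σ_t A[v_t][v_{t+1}]. For example, for (i, j) = (0, 2) we minimise over 9 possible intermediate vertex sequences; the minimum is 6, attained along the walk 0 → 2 → 2 → 2.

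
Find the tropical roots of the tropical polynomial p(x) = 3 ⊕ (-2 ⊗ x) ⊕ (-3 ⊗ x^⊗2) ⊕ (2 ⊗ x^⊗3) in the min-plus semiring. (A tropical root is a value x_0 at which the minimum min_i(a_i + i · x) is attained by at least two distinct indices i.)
Roots: {-5, 1, 5}

Each tropical root is a break point of the lower envelope of the lines y = a_i + i · x (there are 4 lines, with slopes 0, 1, ..., 3). Only the lines that attain the minimum somewhere contribute to roots; other lines are dominated. Here the surviving (envelope) indices are i = 3, i = 2, i = 1, i = 0.
Intersections between consecutive envelope lines give the roots: for adjacent envelope indices i < j the intersection is x = (a_i − a_j) / (j − i). Reading off the sorted break points: {-5, 1, 5}.
Verification: at each break x_0, at least two indices attain the minimum of min_i(a_i + i · x_0).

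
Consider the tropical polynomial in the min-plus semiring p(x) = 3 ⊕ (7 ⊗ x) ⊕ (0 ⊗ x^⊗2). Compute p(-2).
p(-2) = -4

A tropical monomial a ⊗ x^⊗i evaluates to a + i · x. Evaluating each term at x = -2:
  Term 0 contributes 3 + 0 · -2 = 3
  Term 1 contributes 7 + 1 · -2 = 5
  Term 2 contributes 0 + 2 · -2 = -4
p(-2) = ⊕ of these = min[3, 5, -4] = -4.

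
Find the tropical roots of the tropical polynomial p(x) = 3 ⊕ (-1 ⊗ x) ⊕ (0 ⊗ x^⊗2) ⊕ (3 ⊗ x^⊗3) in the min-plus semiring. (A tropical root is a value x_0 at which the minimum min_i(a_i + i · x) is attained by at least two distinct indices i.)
Roots: {-3, -1, 4}

Each tropical root is a break point of the lower envelope of the lines y = a_i + i · x (there are 4 lines, with slopes 0, 1, ..., 3). Only the lines that attain the minimum somewhere contribute to roots; other lines are dominated. Here the surviving (envelope) indices are i = 3, i = 2, i = 1, i = 0.
Intersections between consecutive envelope lines give the roots: for adjacent envelope indices i < j the intersection is x = (a_i − a_j) / (j − i). Reading off the sorted break points: {-3, -1, 4}.
Verification: at each break x_0, at least two indices attain the minimum of min_i(a_i + i · x_0).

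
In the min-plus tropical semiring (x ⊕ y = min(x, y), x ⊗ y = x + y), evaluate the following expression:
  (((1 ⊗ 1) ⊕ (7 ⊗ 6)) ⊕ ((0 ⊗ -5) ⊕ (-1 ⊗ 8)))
(((1 ⊗ 1) ⊕ (7 ⊗ 6)) ⊕ ((0 ⊗ -5) ⊕ (-1 ⊗ 8))) = -5

Expand innermost to outermost. Recall ⊕ takes the minimum of its arguments and ⊗ takes their sum. Working out the expression (((1 ⊗ 1) ⊕ (7 ⊗ 6)) ⊕ ((0 ⊗ -5) ⊕ (-1 ⊗ 8))) gives -5.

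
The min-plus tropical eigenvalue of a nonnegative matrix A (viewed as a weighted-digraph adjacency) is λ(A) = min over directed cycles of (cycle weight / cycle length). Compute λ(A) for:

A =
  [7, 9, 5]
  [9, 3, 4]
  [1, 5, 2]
λ(A) = 2

Enumerate directed cycles and compute their means (weight / length). Sample:
  cycle 0 → 0: weight = 7, length = 1, mean = 7/1 ≈ 7.000
  cycle 1 → 1: weight = 3, length = 1, mean = 3/1 ≈ 3.000
  cycle 2 → 2: weight = 2, length = 1, mean = 2/1 ≈ 2.000
  cycle 0 → 1 → 0: weight = 18, length = 2, mean = 18/2 ≈ 9.000
  cycle 0 → 2 → 0: weight = 6, length = 2, mean = 6/2 ≈ 3.000
  cycle 1 → 0 → 1: weight = 18, length = 2, mean = 18/2 ≈ 9.000
Minimum mean = 2.000, attained e.g. along the cycle 2 → 2 with weight 2 and length 1. So λ(A) = 2/1 = 2.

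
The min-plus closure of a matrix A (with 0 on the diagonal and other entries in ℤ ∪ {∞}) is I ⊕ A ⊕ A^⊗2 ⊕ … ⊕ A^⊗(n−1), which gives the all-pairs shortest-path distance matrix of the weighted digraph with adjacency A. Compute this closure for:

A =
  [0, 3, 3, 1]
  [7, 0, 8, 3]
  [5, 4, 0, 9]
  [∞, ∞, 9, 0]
Closure =
  [0, 3, 3, 1]
  [7, 0, 8, 3]
  [5, 4, 0, 6]
  [14, 13, 9, 0]

This is the Floyd-Warshall all-pairs shortest-path computation. For each intermediate vertex k = 0, 1, …, 3, update dist[i][j] ← min(dist[i][j], dist[i][k] + dist[k][j]). The final matrix gives, for each (i, j), the minimum total weight of any directed path from i to j (possibly empty when i = j).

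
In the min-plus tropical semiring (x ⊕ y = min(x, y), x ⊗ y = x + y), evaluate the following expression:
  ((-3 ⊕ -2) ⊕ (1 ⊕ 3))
((-3 ⊕ -2) ⊕ (1 ⊕ 3)) = -3

Expand innermost to outermost. Recall ⊕ takes the minimum of its arguments and ⊗ takes their sum. Working out the expression ((-3 ⊕ -2) ⊕ (1 ⊕ 3)) gives -3.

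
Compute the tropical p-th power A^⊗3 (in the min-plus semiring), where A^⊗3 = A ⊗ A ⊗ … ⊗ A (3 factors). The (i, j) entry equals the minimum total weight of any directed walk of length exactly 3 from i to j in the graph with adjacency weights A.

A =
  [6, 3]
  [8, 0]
A^⊗3 =
  [11, 3]
  [8, 0]

Each entry (A^⊗3)_ij equals the minimum over all length-3 walks i = v_0 → v_1 → … → v_3 = j of Σ_t A[v_t][v_{t+1}]. For example, for (i, j) = (0, 1) we minimise over 4 possible intermediate vertex sequences; the minimum is 3, attained along the walk 0 → 1 → 1 → 1.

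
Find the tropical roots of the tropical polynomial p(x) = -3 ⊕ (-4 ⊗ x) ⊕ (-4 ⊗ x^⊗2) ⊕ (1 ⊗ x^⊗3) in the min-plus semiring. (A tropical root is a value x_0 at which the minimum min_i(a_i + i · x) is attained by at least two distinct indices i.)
Roots: {-5, 0, 1}

Each tropical root is a break point of the lower envelope of the lines y = a_i + i · x (there are 4 lines, with slopes 0, 1, ..., 3). Only the lines that attain the minimum somewhere contribute to roots; other lines are dominated. Here the surviving (envelope) indices are i = 3, i = 2, i = 1, i = 0.
Intersections between consecutive envelope lines give the roots: for adjacent envelope indices i < j the intersection is x = (a_i − a_j) / (j − i). Reading off the sorted break points: {-5, 0, 1}.
Verification: at each break x_0, at least two indices attain the minimum of min_i(a_i + i · x_0).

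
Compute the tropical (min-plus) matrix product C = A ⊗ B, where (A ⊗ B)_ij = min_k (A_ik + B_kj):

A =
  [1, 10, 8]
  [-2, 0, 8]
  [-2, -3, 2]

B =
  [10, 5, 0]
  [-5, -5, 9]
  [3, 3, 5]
A ⊗ B =
  [5, 5, 1]
  [-5, -5, -2]
  [-8, -8, -2]

Apply the min-plus product entry-by-entry:
  C[0][0] = min over k of (A[0][0] + B[0][0] = 1 + 10 = 11, A[0][1] + B[1][0] = 10 + -5 = 5, A[0][2] + B[2][0] = 8 + 3 = 11) = 5 (attained at k = 1)
  C[0][1] = min over k of (A[0][0] + B[0][1] = 1 + 5 = 6, A[0][1] + B[1][1] = 10 + -5 = 5, A[0][2] + B[2][1] = 8 + 3 = 11) = 5 (attained at k = 1)
  C[0][2] = min over k of (A[0][0] + B[0][2] = 1 + 0 = 1, A[0][1] + B[1][2] = 10 + 9 = 19, A[0][2] + B[2][2] = 8 + 5 = 13) = 1 (attained at k = 0)
  C[1][0] = min over k of (A[1][0] + B[0][0] = -2 + 10 = 8, A[1][1] + B[1][0] = 0 + -5 = -5, A[1][2] + B[2][0] = 8 + 3 = 11) = -5 (attained at k = 1)
  C[1][1] = min over k of (A[1][0] + B[0][1] = -2 + 5 = 3, A[1][1] + B[1][1] = 0 + -5 = -5, A[1][2] + B[2][1] = 8 + 3 = 11) = -5 (attained at k = 1)
  C[1][2] = min over k of (A[1][0] + B[0][2] = -2 + 0 = -2, A[1][1] + B[1][2] = 0 + 9 = 9, A[1][2] + B[2][2] = 8 + 5 = 13) = -2 (attained at k = 0)
  C[2][0] = min over k of (A[2][0] + B[0][0] = -2 + 10 = 8, A[2][1] + B[1][0] = -3 + -5 = -8, A[2][2] + B[2][0] = 2 + 3 = 5) = -8 (attained at k = 1)
  C[2][1] = min over k of (A[2][0] + B[0][1] = -2 + 5 = 3, A[2][1] + B[1][1] = -3 + -5 = -8, A[2][2] + B[2][1] = 2 + 3 = 5) = -8 (attained at k = 1)
  C[2][2] = min over k of (A[2][0] + B[0][2] = -2 + 0 = -2, A[2][1] + B[1][2] = -3 + 9 = 6, A[2][2] + B[2][2] = 2 + 5 = 7) = -2 (attained at k = 0)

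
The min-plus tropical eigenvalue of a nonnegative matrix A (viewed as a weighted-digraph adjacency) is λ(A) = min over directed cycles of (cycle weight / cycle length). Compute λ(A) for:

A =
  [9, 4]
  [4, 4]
λ(A) = 4

Enumerate directed cycles and compute their means (weight / length). Sample:
  cycle 0 → 0: weight = 9, length = 1, mean = 9/1 ≈ 9.000
  cycle 1 → 1: weight = 4, length = 1, mean = 4/1 ≈ 4.000
  cycle 0 → 1 → 0: weight = 8, length = 2, mean = 8/2 ≈ 4.000
  cycle 1 → 0 → 1: weight = 8, length = 2, mean = 8/2 ≈ 4.000
Minimum mean = 4.000, attained e.g. along the cycle 1 → 1 with weight 4 and length 1. So λ(A) = 4/1 = 4.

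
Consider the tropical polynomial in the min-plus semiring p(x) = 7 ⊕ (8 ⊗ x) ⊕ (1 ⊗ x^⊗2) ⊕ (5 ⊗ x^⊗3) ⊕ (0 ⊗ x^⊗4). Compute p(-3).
p(-3) = -12

A tropical monomial a ⊗ x^⊗i evaluates to a + i · x. Evaluating each term at x = -3:
  Term 0 contributes 7 + 0 · -3 = 7
  Term 1 contributes 8 + 1 · -3 = 5
  Term 2 contributes 1 + 2 · -3 = -5
  Term 3 contributes 5 + 3 · -3 = -4
  Term 4 contributes 0 + 4 · -3 = -12
p(-3) = ⊕ of these = min[7, 5, -5, -4, -12] = -12.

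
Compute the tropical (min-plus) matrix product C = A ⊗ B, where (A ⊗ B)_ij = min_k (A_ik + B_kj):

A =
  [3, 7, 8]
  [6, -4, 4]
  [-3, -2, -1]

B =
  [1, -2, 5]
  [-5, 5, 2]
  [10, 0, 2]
A ⊗ B =
  [2, 1, 8]
  [-9, 1, -2]
  [-7, -5, 0]

Apply the min-plus product entry-by-entry:
  C[0][0] = min over k of (A[0][0] + B[0][0] = 3 + 1 = 4, A[0][1] + B[1][0] = 7 + -5 = 2, A[0][2] + B[2][0] = 8 + 10 = 18) = 2 (attained at k = 1)
  C[0][1] = min over k of (A[0][0] + B[0][1] = 3 + -2 = 1, A[0][1] + B[1][1] = 7 + 5 = 12, A[0][2] + B[2][1] = 8 + 0 = 8) = 1 (attained at k = 0)
  C[0][2] = min over k of (A[0][0] + B[0][2] = 3 + 5 = 8, A[0][1] + B[1][2] = 7 + 2 = 9, A[0][2] + B[2][2] = 8 + 2 = 10) = 8 (attained at k = 0)
  C[1][0] = min over k of (A[1][0] + B[0][0] = 6 + 1 = 7, A[1][1] + B[1][0] = -4 + -5 = -9, A[1][2] + B[2][0] = 4 + 10 = 14) = -9 (attained at k = 1)
  C[1][1] = min over k of (A[1][0] + B[0][1] = 6 + -2 = 4, A[1][1] + B[1][1] = -4 + 5 = 1, A[1][2] + B[2][1] = 4 + 0 = 4) = 1 (attained at k = 1)
  C[1][2] = min over k of (A[1][0] + B[0][2] = 6 + 5 = 11, A[1][1] + B[1][2] = -4 + 2 = -2, A[1][2] + B[2][2] = 4 + 2 = 6) = -2 (attained at k = 1)
  C[2][0] = min over k of (A[2][0] + B[0][0] = -3 + 1 = -2, A[2][1] + B[1][0] = -2 + -5 = -7, A[2][2] + B[2][0] = -1 + 10 = 9) = -7 (attained at k = 1)
  C[2][1] = min over k of (A[2][0] + B[0][1] = -3 + -2 = -5, A[2][1] + B[1][1] = -2 + 5 = 3, A[2][2] + B[2][1] = -1 + 0 = -1) = -5 (attained at k = 0)
  C[2][2] = min over k of (A[2][0] + B[0][2] = -3 + 5 = 2, A[2][1] + B[1][2] = -2 + 2 = 0, A[2][2] + B[2][2] = -1 + 2 = 1) = 0 (attained at k = 1)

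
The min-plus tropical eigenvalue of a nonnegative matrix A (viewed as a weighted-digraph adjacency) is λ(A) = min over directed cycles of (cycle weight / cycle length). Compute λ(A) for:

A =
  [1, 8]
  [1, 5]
λ(A) = 1

Enumerate directed cycles and compute their means (weight / length). Sample:
  cycle 0 → 0: weight = 1, length = 1, mean = 1/1 ≈ 1.000
  cycle 1 → 1: weight = 5, length = 1, mean = 5/1 ≈ 5.000
  cycle 0 → 1 → 0: weight = 9, length = 2, mean = 9/2 ≈ 4.500
  cycle 1 → 0 → 1: weight = 9, length = 2, mean = 9/2 ≈ 4.500
Minimum mean = 1.000, attained e.g. along the cycle 0 → 0 with weight 1 and length 1. So λ(A) = 1/1 = 1.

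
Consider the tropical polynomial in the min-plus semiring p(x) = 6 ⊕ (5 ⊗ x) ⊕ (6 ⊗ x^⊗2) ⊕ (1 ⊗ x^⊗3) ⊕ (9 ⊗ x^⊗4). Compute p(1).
p(1) = 4

A tropical monomial a ⊗ x^⊗i evaluates to a + i · x. Evaluating each term at x = 1:
  Term 0 contributes 6 + 0 · 1 = 6
  Term 1 contributes 5 + 1 · 1 = 6
  Term 2 contributes 6 + 2 · 1 = 8
  Term 3 contributes 1 + 3 · 1 = 4
  Term 4 contributes 9 + 4 · 1 = 13
p(1) = ⊕ of these = min[6, 6, 8, 4, 13] = 4.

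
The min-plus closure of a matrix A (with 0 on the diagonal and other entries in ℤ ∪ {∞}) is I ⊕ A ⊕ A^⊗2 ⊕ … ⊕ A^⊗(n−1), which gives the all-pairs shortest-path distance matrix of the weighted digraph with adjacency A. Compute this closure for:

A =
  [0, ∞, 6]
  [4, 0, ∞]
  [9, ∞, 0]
Closure =
  [0, ∞, 6]
  [4, 0, 10]
  [9, ∞, 0]

This is the Floyd-Warshall all-pairs shortest-path computation. For each intermediate vertex k = 0, 1, …, 2, update dist[i][j] ← min(dist[i][j], dist[i][k] + dist[k][j]). The final matrix gives, for each (i, j), the minimum total weight of any directed path from i to j (possibly empty when i = j).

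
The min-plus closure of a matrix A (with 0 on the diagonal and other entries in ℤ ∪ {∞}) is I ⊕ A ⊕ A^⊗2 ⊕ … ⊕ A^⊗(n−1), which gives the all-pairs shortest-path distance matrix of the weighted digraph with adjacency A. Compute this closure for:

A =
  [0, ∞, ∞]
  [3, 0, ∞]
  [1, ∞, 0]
Closure =
  [0, ∞, ∞]
  [3, 0, ∞]
  [1, ∞, 0]

This is the Floyd-Warshall all-pairs shortest-path computation. For each intermediate vertex k = 0, 1, …, 2, update dist[i][j] ← min(dist[i][j], dist[i][k] + dist[k][j]). The final matrix gives, for each (i, j), the minimum total weight of any directed path from i to j (possibly empty when i = j).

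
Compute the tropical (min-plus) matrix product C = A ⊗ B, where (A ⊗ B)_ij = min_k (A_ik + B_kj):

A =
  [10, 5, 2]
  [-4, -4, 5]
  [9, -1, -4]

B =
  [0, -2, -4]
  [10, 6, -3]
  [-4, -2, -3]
A ⊗ B =
  [-2, 0, -1]
  [-4, -6, -8]
  [-8, -6, -7]

Apply the min-plus product entry-by-entry:
  C[0][0] = min over k of (A[0][0] + B[0][0] = 10 + 0 = 10, A[0][1] + B[1][0] = 5 + 10 = 15, A[0][2] + B[2][0] = 2 + -4 = -2) = -2 (attained at k = 2)
  C[0][1] = min over k of (A[0][0] + B[0][1] = 10 + -2 = 8, A[0][1] + B[1][1] = 5 + 6 = 11, A[0][2] + B[2][1] = 2 + -2 = 0) = 0 (attained at k = 2)
  C[0][2] = min over k of (A[0][0] + B[0][2] = 10 + -4 = 6, A[0][1] + B[1][2] = 5 + -3 = 2, A[0][2] + B[2][2] = 2 + -3 = -1) = -1 (attained at k = 2)
  C[1][0] = min over k of (A[1][0] + B[0][0] = -4 + 0 = -4, A[1][1] + B[1][0] = -4 + 10 = 6, A[1][2] + B[2][0] = 5 + -4 = 1) = -4 (attained at k = 0)
  C[1][1] = min over k of (A[1][0] + B[0][1] = -4 + -2 = -6, A[1][1] + B[1][1] = -4 + 6 = 2, A[1][2] + B[2][1] = 5 + -2 = 3) = -6 (attained at k = 0)
  C[1][2] = min over k of (A[1][0] + B[0][2] = -4 + -4 = -8, A[1][1] + B[1][2] = -4 + -3 = -7, A[1][2] + B[2][2] = 5 + -3 = 2) = -8 (attained at k = 0)
  C[2][0] = min over k of (A[2][0] + B[0][0] = 9 + 0 = 9, A[2][1] + B[1][0] = -1 + 10 = 9, A[2][2] + B[2][0] = -4 + -4 = -8) = -8 (attained at k = 2)
  C[2][1] = min over k of (A[2][0] + B[0][1] = 9 + -2 = 7, A[2][1] + B[1][1] = -1 + 6 = 5, A[2][2] + B[2][1] = -4 + -2 = -6) = -6 (attained at k = 2)
  C[2][2] = min over k of (A[2][0] + B[0][2] = 9 + -4 = 5, A[2][1] + B[1][2] = -1 + -3 = -4, A[2][2] + B[2][2] = -4 + -3 = -7) = -7 (attained at k = 2)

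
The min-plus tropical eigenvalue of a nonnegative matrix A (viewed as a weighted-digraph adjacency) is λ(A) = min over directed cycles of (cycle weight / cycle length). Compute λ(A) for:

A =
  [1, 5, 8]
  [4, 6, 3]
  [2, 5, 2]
λ(A) = 1

Enumerate directed cycles and compute their means (weight / length). Sample:
  cycle 0 → 0: weight = 1, length = 1, mean = 1/1 ≈ 1.000
  cycle 1 → 1: weight = 6, length = 1, mean = 6/1 ≈ 6.000
  cycle 2 → 2: weight = 2, length = 1, mean = 2/1 ≈ 2.000
  cycle 0 → 1 → 0: weight = 9, length = 2, mean = 9/2 ≈ 4.500
  cycle 0 → 2 → 0: weight = 10, length = 2, mean = 10/2 ≈ 5.000
  cycle 1 → 0 → 1: weight = 9, length = 2, mean = 9/2 ≈ 4.500
Minimum mean = 1.000, attained e.g. along the cycle 0 → 0 with weight 1 and length 1. So λ(A) = 1/1 = 1.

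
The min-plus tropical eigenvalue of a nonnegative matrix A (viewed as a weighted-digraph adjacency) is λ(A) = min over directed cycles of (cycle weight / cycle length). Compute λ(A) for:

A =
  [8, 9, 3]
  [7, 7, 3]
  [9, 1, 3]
λ(A) = 2

Enumerate directed cycles and compute their means (weight / length). Sample:
  cycle 0 → 0: weight = 8, length = 1, mean = 8/1 ≈ 8.000
  cycle 1 → 1: weight = 7, length = 1, mean = 7/1 ≈ 7.000
  cycle 2 → 2: weight = 3, length = 1, mean = 3/1 ≈ 3.000
  cycle 0 → 1 → 0: weight = 16, length = 2, mean = 16/2 ≈ 8.000
  cycle 0 → 2 → 0: weight = 12, length = 2, mean = 12/2 ≈ 6.000
  cycle 1 → 0 → 1: weight = 16, length = 2, mean = 16/2 ≈ 8.000
Minimum mean = 2.000, attained e.g. along the cycle 1 → 2 → 1 with weight 4 and length 2. So λ(A) = 4/2 = 2.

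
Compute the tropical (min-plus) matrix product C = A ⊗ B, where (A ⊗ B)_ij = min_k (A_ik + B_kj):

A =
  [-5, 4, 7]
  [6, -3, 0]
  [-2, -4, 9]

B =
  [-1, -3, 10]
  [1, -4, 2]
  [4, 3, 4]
A ⊗ B =
  [-6, -8, 5]
  [-2, -7, -1]
  [-3, -8, -2]

Apply the min-plus product entry-by-entry:
  C[0][0] = min over k of (A[0][0] + B[0][0] = -5 + -1 = -6, A[0][1] + B[1][0] = 4 + 1 = 5, A[0][2] + B[2][0] = 7 + 4 = 11) = -6 (attained at k = 0)
  C[0][1] = min over k of (A[0][0] + B[0][1] = -5 + -3 = -8, A[0][1] + B[1][1] = 4 + -4 = 0, A[0][2] + B[2][1] = 7 + 3 = 10) = -8 (attained at k = 0)
  C[0][2] = min over k of (A[0][0] + B[0][2] = -5 + 10 = 5, A[0][1] + B[1][2] = 4 + 2 = 6, A[0][2] + B[2][2] = 7 + 4 = 11) = 5 (attained at k = 0)
  C[1][0] = min over k of (A[1][0] + B[0][0] = 6 + -1 = 5, A[1][1] + B[1][0] = -3 + 1 = -2, A[1][2] + B[2][0] = 0 + 4 = 4) = -2 (attained at k = 1)
  C[1][1] = min over k of (A[1][0] + B[0][1] = 6 + -3 = 3, A[1][1] + B[1][1] = -3 + -4 = -7, A[1][2] + B[2][1] = 0 + 3 = 3) = -7 (attained at k = 1)
  C[1][2] = min over k of (A[1][0] + B[0][2] = 6 + 10 = 16, A[1][1] + B[1][2] = -3 + 2 = -1, A[1][2] + B[2][2] = 0 + 4 = 4) = -1 (attained at k = 1)
  C[2][0] = min over k of (A[2][0] + B[0][0] = -2 + -1 = -3, A[2][1] + B[1][0] = -4 + 1 = -3, A[2][2] + B[2][0] = 9 + 4 = 13) = -3 (attained at k = 0)
  C[2][1] = min over k of (A[2][0] + B[0][1] = -2 + -3 = -5, A[2][1] + B[1][1] = -4 + -4 = -8, A[2][2] + B[2][1] = 9 + 3 = 12) = -8 (attained at k = 1)
  C[2][2] = min over k of (A[2][0] + B[0][2] = -2 + 10 = 8, A[2][1] + B[1][2] = -4 + 2 = -2, A[2][2] + B[2][2] = 9 + 4 = 13) = -2 (attained at k = 1)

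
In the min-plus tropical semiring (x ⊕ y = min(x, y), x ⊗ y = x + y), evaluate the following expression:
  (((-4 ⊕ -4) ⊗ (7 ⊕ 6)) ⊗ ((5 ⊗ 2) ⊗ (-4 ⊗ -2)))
(((-4 ⊕ -4) ⊗ (7 ⊕ 6)) ⊗ ((5 ⊗ 2) ⊗ (-4 ⊗ -2))) = 3

Expand innermost to outermost. Recall ⊕ takes the minimum of its arguments and ⊗ takes their sum. Working out the expression (((-4 ⊕ -4) ⊗ (7 ⊕ 6)) ⊗ ((5 ⊗ 2) ⊗ (-4 ⊗ -2))) gives 3.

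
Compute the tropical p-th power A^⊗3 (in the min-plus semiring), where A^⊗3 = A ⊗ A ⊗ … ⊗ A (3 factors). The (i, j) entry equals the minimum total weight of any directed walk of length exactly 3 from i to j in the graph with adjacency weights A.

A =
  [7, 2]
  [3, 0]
A^⊗3 =
  [5, 2]
  [3, 0]

Each entry (A^⊗3)_ij equals the minimum over all length-3 walks i = v_0 → v_1 → … → v_3 = j of Σ_t A[v_t][v_{t+1}]. For example, for (i, j) = (0, 1) we minimise over 4 possible intermediate vertex sequences; the minimum is 2, attained along the walk 0 → 1 → 1 → 1.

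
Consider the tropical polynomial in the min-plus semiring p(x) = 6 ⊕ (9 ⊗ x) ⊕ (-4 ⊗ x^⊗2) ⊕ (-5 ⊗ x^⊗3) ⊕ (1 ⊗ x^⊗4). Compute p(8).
p(8) = 6

A tropical monomial a ⊗ x^⊗i evaluates to a + i · x. Evaluating each term at x = 8:
  Term 0 contributes 6 + 0 · 8 = 6
  Term 1 contributes 9 + 1 · 8 = 17
  Term 2 contributes -4 + 2 · 8 = 12
  Term 3 contributes -5 + 3 · 8 = 19
  Term 4 contributes 1 + 4 · 8 = 33
p(8) = ⊕ of these = min[6, 17, 12, 19, 33] = 6.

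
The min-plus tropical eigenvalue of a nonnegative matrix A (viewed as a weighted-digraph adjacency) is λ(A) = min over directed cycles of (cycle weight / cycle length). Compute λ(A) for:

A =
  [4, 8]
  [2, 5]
λ(A) = 4

Enumerate directed cycles and compute their means (weight / length). Sample:
  cycle 0 → 0: weight = 4, length = 1, mean = 4/1 ≈ 4.000
  cycle 1 → 1: weight = 5, length = 1, mean = 5/1 ≈ 5.000
  cycle 0 → 1 → 0: weight = 10, length = 2, mean = 10/2 ≈ 5.000
  cycle 1 → 0 → 1: weight = 10, length = 2, mean = 10/2 ≈ 5.000
Minimum mean = 4.000, attained e.g. along the cycle 0 → 0 with weight 4 and length 1. So λ(A) = 4/1 = 4.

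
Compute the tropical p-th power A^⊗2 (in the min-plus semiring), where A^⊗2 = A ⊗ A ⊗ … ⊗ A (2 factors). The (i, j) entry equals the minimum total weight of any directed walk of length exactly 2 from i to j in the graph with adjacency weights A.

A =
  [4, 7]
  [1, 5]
A^⊗2 =
  [8, 11]
  [5, 8]

Each entry (A^⊗2)_ij equals the minimum over all length-2 walks i = v_0 → v_1 → … → v_2 = j of Σ_t A[v_t][v_{t+1}]. For example, for (i, j) = (0, 1) we minimise over 2 possible intermediate vertex sequences; the minimum is 11, attained along the walk 0 → 0 → 1.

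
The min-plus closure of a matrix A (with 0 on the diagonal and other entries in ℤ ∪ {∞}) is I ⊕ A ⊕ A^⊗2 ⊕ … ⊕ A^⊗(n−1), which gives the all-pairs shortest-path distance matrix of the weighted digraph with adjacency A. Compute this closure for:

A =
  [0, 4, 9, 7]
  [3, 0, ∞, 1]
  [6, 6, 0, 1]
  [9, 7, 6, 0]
Closure =
  [0, 4, 9, 5]
  [3, 0, 7, 1]
  [6, 6, 0, 1]
  [9, 7, 6, 0]

This is the Floyd-Warshall all-pairs shortest-path computation. For each intermediate vertex k = 0, 1, …, 3, update dist[i][j] ← min(dist[i][j], dist[i][k] + dist[k][j]). The final matrix gives, for each (i, j), the minimum total weight of any directed path from i to j (possibly empty when i = j).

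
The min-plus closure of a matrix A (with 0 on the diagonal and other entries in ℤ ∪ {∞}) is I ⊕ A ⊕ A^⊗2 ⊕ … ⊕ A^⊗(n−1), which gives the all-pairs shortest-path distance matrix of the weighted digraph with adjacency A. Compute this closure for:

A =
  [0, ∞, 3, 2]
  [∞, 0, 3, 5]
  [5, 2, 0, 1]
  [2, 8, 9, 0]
Closure =
  [0, 5, 3, 2]
  [6, 0, 3, 4]
  [3, 2, 0, 1]
  [2, 7, 5, 0]

This is the Floyd-Warshall all-pairs shortest-path computation. For each intermediate vertex k = 0, 1, …, 3, update dist[i][j] ← min(dist[i][j], dist[i][k] + dist[k][j]). The final matrix gives, for each (i, j), the minimum total weight of any directed path from i to j (possibly empty when i = j).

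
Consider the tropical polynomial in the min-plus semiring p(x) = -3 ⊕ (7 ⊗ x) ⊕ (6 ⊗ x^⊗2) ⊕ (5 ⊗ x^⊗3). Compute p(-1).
p(-1) = -3

A tropical monomial a ⊗ x^⊗i evaluates to a + i · x. Evaluating each term at x = -1:
  Term 0 contributes -3 + 0 · -1 = -3
  Term 1 contributes 7 + 1 · -1 = 6
  Term 2 contributes 6 + 2 · -1 = 4
  Term 3 contributes 5 + 3 · -1 = 2
p(-1) = ⊕ of these = min[-3, 6, 4, 2] = -3.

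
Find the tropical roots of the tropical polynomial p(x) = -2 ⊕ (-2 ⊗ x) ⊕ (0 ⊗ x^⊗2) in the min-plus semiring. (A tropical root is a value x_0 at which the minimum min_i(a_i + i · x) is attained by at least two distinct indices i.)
Roots: {-2, 0}

Each tropical root is a break point of the lower envelope of the lines y = a_i + i · x (there are 3 lines, with slopes 0, 1, ..., 2). Only the lines that attain the minimum somewhere contribute to roots; other lines are dominated. Here the surviving (envelope) indices are i = 2, i = 1, i = 0.
Intersections between consecutive envelope lines give the roots: for adjacent envelope indices i < j the intersection is x = (a_i − a_j) / (j − i). Reading off the sorted break points: {-2, 0}.
Verification: at each break x_0, at least two indices attain the minimum of min_i(a_i + i · x_0).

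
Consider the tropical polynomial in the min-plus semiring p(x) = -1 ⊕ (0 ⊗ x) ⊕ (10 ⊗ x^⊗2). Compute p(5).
p(5) = -1

A tropical monomial a ⊗ x^⊗i evaluates to a + i · x. Evaluating each term at x = 5:
  Term 0 contributes -1 + 0 · 5 = -1
  Term 1 contributes 0 + 1 · 5 = 5
  Term 2 contributes 10 + 2 · 5 = 20
p(5) = ⊕ of these = min[-1, 5, 20] = -1.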